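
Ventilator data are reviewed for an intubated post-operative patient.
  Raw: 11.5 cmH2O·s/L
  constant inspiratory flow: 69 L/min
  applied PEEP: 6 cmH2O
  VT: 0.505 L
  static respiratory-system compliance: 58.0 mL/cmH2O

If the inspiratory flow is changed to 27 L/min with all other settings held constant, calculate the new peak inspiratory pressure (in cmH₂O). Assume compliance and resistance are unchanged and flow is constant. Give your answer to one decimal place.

19.9

Flow: 69 L/min ÷ 60 = 1.15 L/s.
New flow: 27 L/min ÷ 60 = 0.45 L/s.
PIP = Vt/C + R·V̇ + PEEP (constant-flow equation of motion).
Only the resistive term changes: ΔPIP = R × ΔV̇ = 11.5 × (0.45 − 1.15) = 11.5 × -0.7 = -8.05 cmH2O.
Original PIP = 505/58.0 + 11.5×1.15 + 6 = 27.932 cmH2O; new PIP = 27.932 + (-8.05) = 19.882 cmH2O.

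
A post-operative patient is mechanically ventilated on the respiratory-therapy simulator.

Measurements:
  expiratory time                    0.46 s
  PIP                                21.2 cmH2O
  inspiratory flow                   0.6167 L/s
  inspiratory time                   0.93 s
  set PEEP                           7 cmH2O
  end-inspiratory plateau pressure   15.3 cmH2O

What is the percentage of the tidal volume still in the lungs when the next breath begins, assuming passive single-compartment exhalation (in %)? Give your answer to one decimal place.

Vt = flow × Ti = 0.6167 L/s × 0.93 s × 1000 mL/L = 573.53 mL.
R = (PIP − Pplat)/V̇ = (21.2 − 15.3) / 0.6167 = 5.9/0.6167 = 9.567 cmH2O·s/L.
C = Vt/(Pplat − PEEP) = 573.53 / (15.3 − 7) = 573.53/8.3 = 69.1 mL/cmH2O.
τ = R × C = 9.567 × 0.0691 L/cmH2O = 0.6611 s.
Fraction remaining at end-expiration = e^(−Te/τ) = e^(−0.46/0.6611) = 0.4987 → 49.87%.

49.9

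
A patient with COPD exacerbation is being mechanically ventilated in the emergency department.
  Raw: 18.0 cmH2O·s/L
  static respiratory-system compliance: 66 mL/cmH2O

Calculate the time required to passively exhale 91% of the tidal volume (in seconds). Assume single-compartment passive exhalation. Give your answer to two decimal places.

τ = R × C = 18.0 × 66 mL/cmH2O = 18.0 × 0.066 L/cmH2O = 1.188 s.
Exhaled fraction f = 1 − e^(−t/τ) → t = −τ·ln(1 − f) = −1.188·ln(0.09) = 2.861 s.

2.86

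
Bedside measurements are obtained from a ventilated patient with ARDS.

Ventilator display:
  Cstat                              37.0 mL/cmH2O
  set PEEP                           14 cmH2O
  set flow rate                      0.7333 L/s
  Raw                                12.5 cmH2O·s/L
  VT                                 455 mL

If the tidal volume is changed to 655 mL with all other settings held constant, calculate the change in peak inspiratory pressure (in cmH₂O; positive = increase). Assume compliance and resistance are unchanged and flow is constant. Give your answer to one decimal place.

PIP = Vt/C + R·V̇ + PEEP (constant-flow equation of motion).
Only the elastic term changes: ΔPIP = ΔVt / C = (655 − 455) / 37.0 = 5.405 cmH2O.

5.4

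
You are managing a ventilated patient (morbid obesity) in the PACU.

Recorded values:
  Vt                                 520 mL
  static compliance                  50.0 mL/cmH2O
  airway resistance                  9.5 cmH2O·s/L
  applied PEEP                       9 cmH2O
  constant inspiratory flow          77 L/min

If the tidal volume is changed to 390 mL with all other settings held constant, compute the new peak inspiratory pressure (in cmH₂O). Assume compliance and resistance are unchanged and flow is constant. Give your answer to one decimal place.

Flow: 77 L/min ÷ 60 = 1.2833 L/s.
PIP = Vt/C + R·V̇ + PEEP (constant-flow equation of motion).
Only the elastic term changes: ΔPIP = ΔVt / C = (390 − 520) / 50.0 = -2.6 cmH2O.
Original PIP = 520/50.0 + 9.5×1.2833 + 9 = 31.591 cmH2O; new PIP = 31.591 + (-2.6) = 28.991 cmH2O.

29.0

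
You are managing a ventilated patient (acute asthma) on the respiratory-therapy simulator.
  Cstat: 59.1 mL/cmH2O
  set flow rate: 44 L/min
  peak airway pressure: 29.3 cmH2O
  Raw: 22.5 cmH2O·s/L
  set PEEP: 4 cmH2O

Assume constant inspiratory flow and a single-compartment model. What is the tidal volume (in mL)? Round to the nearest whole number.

520

Flow: 44 L/min ÷ 60 = 0.7333 L/s.
Equation of motion (constant flow): PIP = Vt/C + R·V̇ + PEEP.
Vt/C = PIP − R·V̇ − PEEP = 29.3 − 16.499 − 4 = 8.801 cmH2O.
Vt = C × 8.801 = 59.1 × 8.801 = 520.14 mL.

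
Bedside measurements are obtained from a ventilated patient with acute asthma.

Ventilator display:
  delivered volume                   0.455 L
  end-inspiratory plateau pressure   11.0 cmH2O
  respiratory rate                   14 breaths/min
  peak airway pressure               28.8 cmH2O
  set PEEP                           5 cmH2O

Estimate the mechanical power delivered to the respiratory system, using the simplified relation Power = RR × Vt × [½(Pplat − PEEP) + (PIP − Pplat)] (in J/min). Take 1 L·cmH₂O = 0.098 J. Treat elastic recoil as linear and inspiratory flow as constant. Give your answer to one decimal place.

13.0

Per-breath work = Vt × [½(Pplat−PEEP) + (PIP−Pplat)] = 0.455 × [0.5×6.0 + 17.8] = 0.455 × 20.8 = 9.464 L·cmH2O.
Power = 14 × 9.464 = 132.5 L·cmH2O/min.
× 0.098 J/(L·cmH2O) → 12.985 J/min.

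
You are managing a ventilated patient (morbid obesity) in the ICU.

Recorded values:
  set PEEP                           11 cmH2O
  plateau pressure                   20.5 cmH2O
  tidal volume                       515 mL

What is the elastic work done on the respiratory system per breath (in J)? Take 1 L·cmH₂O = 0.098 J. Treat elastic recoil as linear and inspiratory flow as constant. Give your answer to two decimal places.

Elastic work ≈ ½ × (Pplat − PEEP) × Vt = 0.5 × (20.5 − 11) × 0.515 L = 0.5 × 9.5 × 0.515 = 2.446 L·cmH2O.
× 0.098 J/(L·cmH2O) → 0.2397 J.

0.24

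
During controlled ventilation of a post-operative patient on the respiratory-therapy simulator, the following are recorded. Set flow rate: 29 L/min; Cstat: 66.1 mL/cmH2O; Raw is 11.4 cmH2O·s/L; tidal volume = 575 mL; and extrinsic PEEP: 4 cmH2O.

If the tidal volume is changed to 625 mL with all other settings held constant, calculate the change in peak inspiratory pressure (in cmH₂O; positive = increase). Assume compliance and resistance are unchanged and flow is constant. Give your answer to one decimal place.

PIP = Vt/C + R·V̇ + PEEP (constant-flow equation of motion).
Only the elastic term changes: ΔPIP = ΔVt / C = (625 − 575) / 66.1 = 0.7564 cmH2O.

0.8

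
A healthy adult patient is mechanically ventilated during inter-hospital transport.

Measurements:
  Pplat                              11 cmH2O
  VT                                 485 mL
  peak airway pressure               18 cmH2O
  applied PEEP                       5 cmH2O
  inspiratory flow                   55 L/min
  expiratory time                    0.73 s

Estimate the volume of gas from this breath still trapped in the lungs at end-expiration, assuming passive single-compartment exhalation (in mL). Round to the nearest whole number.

Flow: 55 L/min ÷ 60 = 0.9167 L/s.
R = (PIP − Pplat)/V̇ = (18 − 11) / 0.9167 = 7.0/0.9167 = 7.636 cmH2O·s/L.
C = Vt/(Pplat − PEEP) = 485.0 / (11 − 5) = 485.0/6.0 = 80.833 mL/cmH2O.
τ = R × C = 7.636 × 0.08083 L/cmH2O = 0.6172 s.
Fraction remaining = e^(−Te/τ) = e^(−0.73/0.6172) = 0.3064.
Trapped volume = 485.0 × 0.3064 = 148.6 mL.

149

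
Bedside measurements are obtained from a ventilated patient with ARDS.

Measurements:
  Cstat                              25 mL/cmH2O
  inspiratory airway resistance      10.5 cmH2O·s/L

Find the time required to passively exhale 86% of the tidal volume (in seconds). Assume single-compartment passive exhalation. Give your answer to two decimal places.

0.52

τ = R × C = 10.5 × 25 mL/cmH2O = 10.5 × 0.025 L/cmH2O = 0.2625 s.
Exhaled fraction f = 1 − e^(−t/τ) → t = −τ·ln(1 − f) = −0.2625·ln(0.14) = 0.5161 s.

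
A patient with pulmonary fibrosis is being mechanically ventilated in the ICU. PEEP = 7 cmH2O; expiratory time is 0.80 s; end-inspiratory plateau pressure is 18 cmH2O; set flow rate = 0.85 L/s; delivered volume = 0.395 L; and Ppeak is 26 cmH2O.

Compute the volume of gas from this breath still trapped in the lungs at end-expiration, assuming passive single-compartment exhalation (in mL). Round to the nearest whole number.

R = (PIP − Pplat)/V̇ = (26 − 18) / 0.85 = 8.0/0.85 = 9.412 cmH2O·s/L.
C = Vt/(Pplat − PEEP) = 395.0 / (18 − 7) = 395.0/11.0 = 35.909 mL/cmH2O.
τ = R × C = 9.412 × 0.03591 L/cmH2O = 0.338 s.
Fraction remaining = e^(−Te/τ) = e^(−0.80/0.338) = 0.09377.
Trapped volume = 395.0 × 0.09377 = 37.039 mL.

37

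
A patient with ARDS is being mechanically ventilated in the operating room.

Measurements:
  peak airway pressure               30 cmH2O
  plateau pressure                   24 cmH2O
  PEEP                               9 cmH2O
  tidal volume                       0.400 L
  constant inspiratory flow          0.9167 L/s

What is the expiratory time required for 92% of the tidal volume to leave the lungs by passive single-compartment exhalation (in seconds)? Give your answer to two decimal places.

R = (PIP − Pplat)/V̇ = (30 − 24) / 0.9167 = 6.0/0.9167 = 6.545 cmH2O·s/L.
C = Vt/(Pplat − PEEP) = 400.0 / (24 − 9) = 400.0/15.0 = 26.667 mL/cmH2O.
τ = R × C = 6.545 × 0.02667 L/cmH2O = 0.1746 s.
t = −τ·ln(1 − 0.92) = −0.1746·ln(0.08) = 0.441 s.

0.44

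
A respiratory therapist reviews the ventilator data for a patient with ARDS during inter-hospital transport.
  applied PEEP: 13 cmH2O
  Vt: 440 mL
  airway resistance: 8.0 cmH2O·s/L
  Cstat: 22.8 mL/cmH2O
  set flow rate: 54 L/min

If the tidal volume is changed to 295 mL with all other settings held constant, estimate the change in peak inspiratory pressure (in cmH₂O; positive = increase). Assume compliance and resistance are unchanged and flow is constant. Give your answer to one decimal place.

-6.4

PIP = Vt/C + R·V̇ + PEEP (constant-flow equation of motion).
Only the elastic term changes: ΔPIP = ΔVt / C = (295 − 440) / 22.8 = -6.36 cmH2O.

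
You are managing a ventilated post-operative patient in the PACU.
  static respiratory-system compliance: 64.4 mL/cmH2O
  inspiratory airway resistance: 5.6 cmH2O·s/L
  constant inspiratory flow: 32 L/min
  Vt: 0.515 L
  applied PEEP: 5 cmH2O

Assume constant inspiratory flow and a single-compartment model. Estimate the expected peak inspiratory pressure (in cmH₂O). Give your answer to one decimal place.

16.0

Flow: 32 L/min ÷ 60 = 0.5333 L/s.
Equation of motion (constant flow): PIP = Vt/C + R·V̇ + PEEP.
PIP = 515/64.4 + 5.6×0.5333 + 5 = 7.997 + 2.986 + 5 = 15.983 cmH2O.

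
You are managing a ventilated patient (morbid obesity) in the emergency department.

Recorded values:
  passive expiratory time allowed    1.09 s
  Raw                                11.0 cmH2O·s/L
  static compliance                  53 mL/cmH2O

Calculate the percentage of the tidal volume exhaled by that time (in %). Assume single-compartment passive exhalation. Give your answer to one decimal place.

τ = R × C = 11.0 × 53 mL/cmH2O = 11.0 × 0.053 L/cmH2O = 0.583 s.
Passive exhalation: V(t)/V₀ = e^(−t/τ) = e^(−1.09/0.583) = 0.1542.
Fraction exhaled = 1 − 0.1542 = 0.8458 → 84.58%.

84.6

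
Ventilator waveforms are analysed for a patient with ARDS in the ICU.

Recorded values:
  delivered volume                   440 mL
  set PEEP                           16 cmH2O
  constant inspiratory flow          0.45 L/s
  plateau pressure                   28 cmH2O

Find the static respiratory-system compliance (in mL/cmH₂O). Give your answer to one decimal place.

Cstat = Vt / (Pplat − PEEP) = 440 / (28 − 16) = 440 / 12.0 = 36.667 mL/cmH2O.

36.7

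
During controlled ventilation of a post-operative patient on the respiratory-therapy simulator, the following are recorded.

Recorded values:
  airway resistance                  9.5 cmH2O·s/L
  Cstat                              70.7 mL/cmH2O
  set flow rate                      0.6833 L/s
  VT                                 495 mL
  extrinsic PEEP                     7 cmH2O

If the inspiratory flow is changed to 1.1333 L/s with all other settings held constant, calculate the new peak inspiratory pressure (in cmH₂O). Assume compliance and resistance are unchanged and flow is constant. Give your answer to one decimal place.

24.8

PIP = Vt/C + R·V̇ + PEEP (constant-flow equation of motion).
Only the resistive term changes: ΔPIP = R × ΔV̇ = 9.5 × (1.1333 − 0.6833) = 9.5 × 0.45 = 4.275 cmH2O.
Original PIP = 495/70.7 + 9.5×0.6833 + 7 = 20.493 cmH2O; new PIP = 20.493 + (4.275) = 24.768 cmH2O.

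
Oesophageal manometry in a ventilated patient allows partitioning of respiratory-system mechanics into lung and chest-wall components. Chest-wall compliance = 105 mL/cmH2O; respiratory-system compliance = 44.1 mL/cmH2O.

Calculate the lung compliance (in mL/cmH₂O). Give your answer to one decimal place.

1/CL = 1/Crs − 1/Ccw.
1/CL = 1/44.1 − 1/105 = 0.01315.
CL = 76.046 mL/cmH2O.

76.0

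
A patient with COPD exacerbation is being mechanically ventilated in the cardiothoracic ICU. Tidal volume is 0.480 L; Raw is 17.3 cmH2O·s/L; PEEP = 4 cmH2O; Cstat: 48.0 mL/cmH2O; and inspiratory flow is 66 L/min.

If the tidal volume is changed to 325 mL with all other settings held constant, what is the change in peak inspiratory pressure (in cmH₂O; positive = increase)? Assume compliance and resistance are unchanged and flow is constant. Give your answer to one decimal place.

PIP = Vt/C + R·V̇ + PEEP (constant-flow equation of motion).
Only the elastic term changes: ΔPIP = ΔVt / C = (325 − 480) / 48.0 = -3.229 cmH2O.

-3.2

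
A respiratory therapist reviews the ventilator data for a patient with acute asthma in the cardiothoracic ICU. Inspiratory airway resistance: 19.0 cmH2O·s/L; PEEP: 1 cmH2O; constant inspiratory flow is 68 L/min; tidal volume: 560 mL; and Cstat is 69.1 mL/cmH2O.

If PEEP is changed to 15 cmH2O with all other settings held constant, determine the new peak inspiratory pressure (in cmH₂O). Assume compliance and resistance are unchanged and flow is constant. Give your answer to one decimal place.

44.6

Flow: 68 L/min ÷ 60 = 1.1333 L/s.
PIP = Vt/C + R·V̇ + PEEP (constant-flow equation of motion).
Only the baseline term changes: ΔPIP = ΔPEEP = 15 − 1 = 14.0 cmH2O.
Original PIP = 560/69.1 + 19.0×1.1333 + 1 = 30.637 cmH2O; new PIP = 30.637 + (14.0) = 44.637 cmH2O.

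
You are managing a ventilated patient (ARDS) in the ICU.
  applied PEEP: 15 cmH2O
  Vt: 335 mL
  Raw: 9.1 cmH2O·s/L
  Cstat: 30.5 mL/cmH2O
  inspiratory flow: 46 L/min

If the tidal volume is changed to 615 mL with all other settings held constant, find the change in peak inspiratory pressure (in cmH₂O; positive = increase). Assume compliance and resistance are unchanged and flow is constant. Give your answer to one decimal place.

PIP = Vt/C + R·V̇ + PEEP (constant-flow equation of motion).
Only the elastic term changes: ΔPIP = ΔVt / C = (615 − 335) / 30.5 = 9.18 cmH2O.

9.2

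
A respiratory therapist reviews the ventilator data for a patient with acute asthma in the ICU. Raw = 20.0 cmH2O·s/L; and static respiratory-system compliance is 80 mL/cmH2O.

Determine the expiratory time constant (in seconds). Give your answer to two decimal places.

τ = R × C = 20.0 × 80 mL/cmH2O = 20.0 × 0.080 L/cmH2O = 1.6 s.

1.60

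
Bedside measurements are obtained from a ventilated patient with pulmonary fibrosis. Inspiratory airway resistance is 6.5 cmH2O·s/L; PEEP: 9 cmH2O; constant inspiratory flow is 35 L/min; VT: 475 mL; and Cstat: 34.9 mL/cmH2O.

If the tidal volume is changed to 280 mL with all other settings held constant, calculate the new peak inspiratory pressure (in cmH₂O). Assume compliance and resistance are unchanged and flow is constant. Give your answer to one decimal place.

20.8

Flow: 35 L/min ÷ 60 = 0.5833 L/s.
PIP = Vt/C + R·V̇ + PEEP (constant-flow equation of motion).
Only the elastic term changes: ΔPIP = ΔVt / C = (280 − 475) / 34.9 = -5.587 cmH2O.
Original PIP = 475/34.9 + 6.5×0.5833 + 9 = 26.402 cmH2O; new PIP = 26.402 + (-5.587) = 20.815 cmH2O.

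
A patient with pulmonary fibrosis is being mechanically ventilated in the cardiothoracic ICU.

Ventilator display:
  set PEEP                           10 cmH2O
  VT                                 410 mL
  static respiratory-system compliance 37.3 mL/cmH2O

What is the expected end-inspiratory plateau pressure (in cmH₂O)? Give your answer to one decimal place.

Pplat = PEEP + Vt / Cstat = 10 + 410 / 37.3 = 10 + 10.992 = 20.992 cmH2O.

21.0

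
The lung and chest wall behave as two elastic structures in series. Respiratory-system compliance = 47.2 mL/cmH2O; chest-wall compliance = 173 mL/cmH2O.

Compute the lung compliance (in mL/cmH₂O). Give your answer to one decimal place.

1/CL = 1/Crs − 1/Ccw.
1/CL = 1/47.2 − 1/173 = 0.01541.
CL = 64.893 mL/cmH2O.

64.9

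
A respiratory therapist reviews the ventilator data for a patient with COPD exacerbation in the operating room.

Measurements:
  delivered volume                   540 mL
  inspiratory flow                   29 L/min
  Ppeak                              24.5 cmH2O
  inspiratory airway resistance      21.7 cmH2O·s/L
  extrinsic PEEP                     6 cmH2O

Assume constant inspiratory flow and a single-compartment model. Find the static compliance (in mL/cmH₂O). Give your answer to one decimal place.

Flow: 29 L/min ÷ 60 = 0.4833 L/s.
Equation of motion (constant flow): PIP = Vt/C + R·V̇ + PEEP.
Vt/C = PIP − R·V̇ − PEEP = 24.5 − 21.7×0.4833 − 6 = 24.5 − 10.488 − 6 = 8.012 cmH2O.
C = Vt / 8.012 = 540 / 8.012 = 67.399 mL/cmH2O.

67.4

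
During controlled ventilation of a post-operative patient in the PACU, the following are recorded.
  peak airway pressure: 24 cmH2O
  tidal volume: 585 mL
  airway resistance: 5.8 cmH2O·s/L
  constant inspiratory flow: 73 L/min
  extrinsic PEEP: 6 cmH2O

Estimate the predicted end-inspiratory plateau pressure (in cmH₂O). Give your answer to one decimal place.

16.9

Flow: 73 L/min ÷ 60 = 1.2167 L/s.
Pplat = PIP − Raw × flow = 24 − 5.8 × 1.2167 = 24 − 7.057 = 16.943 cmH2O.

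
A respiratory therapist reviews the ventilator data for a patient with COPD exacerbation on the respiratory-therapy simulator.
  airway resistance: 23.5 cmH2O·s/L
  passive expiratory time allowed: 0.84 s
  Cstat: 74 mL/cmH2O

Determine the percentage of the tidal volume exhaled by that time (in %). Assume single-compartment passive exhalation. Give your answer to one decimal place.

τ = R × C = 23.5 × 74 mL/cmH2O = 23.5 × 0.074 L/cmH2O = 1.739 s.
Passive exhalation: V(t)/V₀ = e^(−t/τ) = e^(−0.84/1.739) = 0.6169.
Fraction exhaled = 1 − 0.6169 = 0.3831 → 38.31%.

38.3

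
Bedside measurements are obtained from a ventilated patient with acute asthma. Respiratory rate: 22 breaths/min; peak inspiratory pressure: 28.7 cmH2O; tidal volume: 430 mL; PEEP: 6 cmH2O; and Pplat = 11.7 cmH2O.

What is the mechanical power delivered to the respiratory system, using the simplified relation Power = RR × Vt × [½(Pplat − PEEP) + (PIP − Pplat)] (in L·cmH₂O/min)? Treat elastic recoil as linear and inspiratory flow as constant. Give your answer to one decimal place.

Per-breath work = Vt × [½(Pplat−PEEP) + (PIP−Pplat)] = 0.430 × [0.5×5.7 + 17.0] = 0.430 × 19.85 = 8.536 L·cmH2O.
Power = 22 × 8.536 = 187.79 L·cmH2O/min.

187.8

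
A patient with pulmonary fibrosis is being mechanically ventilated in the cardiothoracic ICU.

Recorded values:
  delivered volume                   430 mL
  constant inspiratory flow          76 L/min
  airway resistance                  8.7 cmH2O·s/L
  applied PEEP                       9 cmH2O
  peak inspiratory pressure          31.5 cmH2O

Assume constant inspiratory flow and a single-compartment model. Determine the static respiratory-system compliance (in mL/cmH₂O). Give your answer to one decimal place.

37.5

Flow: 76 L/min ÷ 60 = 1.2667 L/s.
Equation of motion (constant flow): PIP = Vt/C + R·V̇ + PEEP.
Vt/C = PIP − R·V̇ − PEEP = 31.5 − 8.7×1.2667 − 9 = 31.5 − 11.02 − 9 = 11.48 cmH2O.
C = Vt / 11.48 = 430 / 11.48 = 37.456 mL/cmH2O.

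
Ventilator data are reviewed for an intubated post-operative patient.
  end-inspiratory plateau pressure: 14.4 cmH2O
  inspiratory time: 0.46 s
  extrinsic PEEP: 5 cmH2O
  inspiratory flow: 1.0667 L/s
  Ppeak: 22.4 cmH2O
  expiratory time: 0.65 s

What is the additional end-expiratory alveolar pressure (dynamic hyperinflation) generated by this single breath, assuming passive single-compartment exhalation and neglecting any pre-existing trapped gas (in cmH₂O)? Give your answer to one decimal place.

1.8

Vt = flow × Ti = 1.0667 L/s × 0.46 s × 1000 mL/L = 490.68 mL.
R = (PIP − Pplat)/V̇ = (22.4 − 14.4) / 1.0667 = 8.0/1.0667 = 7.5 cmH2O·s/L.
C = Vt/(Pplat − PEEP) = 490.68 / (14.4 − 5) = 490.68/9.4 = 52.2 mL/cmH2O.
τ = R × C = 7.5 × 0.0522 L/cmH2O = 0.3915 s.
Fraction remaining = e^(−Te/τ) = e^(−0.65/0.3915) = 0.1901; trapped volume = 490.68 × 0.1901 = 93.278 mL.
Additional alveolar pressure from trapping ≈ V_trapped / C = 93.278 / 52.2 = 1.787 cmH2O.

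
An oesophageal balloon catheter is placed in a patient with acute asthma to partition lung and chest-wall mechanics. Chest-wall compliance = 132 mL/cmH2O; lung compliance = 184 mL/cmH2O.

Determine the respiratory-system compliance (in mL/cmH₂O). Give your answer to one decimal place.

76.9

Lung and chest wall are elastances in series: 1/Crs = 1/CL + 1/Ccw.
1/Crs = 1/184 + 1/132 = 0.01301.
Crs = 76.864 mL/cmH2O.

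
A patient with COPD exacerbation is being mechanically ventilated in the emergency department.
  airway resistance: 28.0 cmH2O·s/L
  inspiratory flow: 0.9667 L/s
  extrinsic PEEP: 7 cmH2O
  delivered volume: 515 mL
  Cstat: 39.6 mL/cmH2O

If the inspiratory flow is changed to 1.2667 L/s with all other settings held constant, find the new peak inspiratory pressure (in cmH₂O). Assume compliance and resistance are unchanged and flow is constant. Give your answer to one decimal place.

PIP = Vt/C + R·V̇ + PEEP (constant-flow equation of motion).
Only the resistive term changes: ΔPIP = R × ΔV̇ = 28.0 × (1.2667 − 0.9667) = 28.0 × 0.3 = 8.4 cmH2O.
Original PIP = 515/39.6 + 28.0×0.9667 + 7 = 47.073 cmH2O; new PIP = 47.073 + (8.4) = 55.473 cmH2O.

55.5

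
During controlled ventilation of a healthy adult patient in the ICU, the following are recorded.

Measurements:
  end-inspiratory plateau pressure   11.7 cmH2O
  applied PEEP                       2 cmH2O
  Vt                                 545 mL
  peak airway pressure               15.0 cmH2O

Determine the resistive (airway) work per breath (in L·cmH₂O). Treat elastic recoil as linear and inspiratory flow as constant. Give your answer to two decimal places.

With constant inspiratory flow the resistive pressure is constant at PIP − Pplat = 15.0 − 11.7 = 3.3 cmH2O, so resistive work = 3.3 × 0.545 = 1.799 L·cmH2O.

1.80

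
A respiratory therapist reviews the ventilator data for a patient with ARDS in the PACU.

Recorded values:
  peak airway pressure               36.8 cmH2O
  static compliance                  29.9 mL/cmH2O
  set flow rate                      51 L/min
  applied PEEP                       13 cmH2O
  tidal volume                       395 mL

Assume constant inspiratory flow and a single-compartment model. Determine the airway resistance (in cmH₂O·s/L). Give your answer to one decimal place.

Flow: 51 L/min ÷ 60 = 0.85 L/s.
Equation of motion (constant flow): PIP = Vt/C + R·V̇ + PEEP.
R·V̇ = PIP − Vt/C − PEEP = 36.8 − 395/29.9 − 13 = 36.8 − 13.211 − 13 = 10.589 cmH2O.
R = 10.589 / 0.85 = 12.458 cmH2O·s/L.

12.5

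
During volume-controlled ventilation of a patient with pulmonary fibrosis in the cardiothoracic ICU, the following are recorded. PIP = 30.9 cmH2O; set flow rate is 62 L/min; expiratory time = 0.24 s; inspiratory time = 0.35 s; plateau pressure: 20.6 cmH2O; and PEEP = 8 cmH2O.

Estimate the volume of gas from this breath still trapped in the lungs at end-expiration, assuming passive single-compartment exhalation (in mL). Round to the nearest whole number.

156

Flow: 62 L/min ÷ 60 = 1.0333 L/s.
Vt = flow × Ti = 1.0333 L/s × 0.35 s × 1000 mL/L = 361.66 mL.
R = (PIP − Pplat)/V̇ = (30.9 − 20.6) / 1.0333 = 10.3/1.0333 = 9.968 cmH2O·s/L.
C = Vt/(Pplat − PEEP) = 361.66 / (20.6 − 8) = 361.66/12.6 = 28.703 mL/cmH2O.
τ = R × C = 9.968 × 0.0287 L/cmH2O = 0.2861 s.
Fraction remaining = e^(−Te/τ) = e^(−0.24/0.2861) = 0.4322.
Trapped volume = 361.66 × 0.4322 = 156.31 mL.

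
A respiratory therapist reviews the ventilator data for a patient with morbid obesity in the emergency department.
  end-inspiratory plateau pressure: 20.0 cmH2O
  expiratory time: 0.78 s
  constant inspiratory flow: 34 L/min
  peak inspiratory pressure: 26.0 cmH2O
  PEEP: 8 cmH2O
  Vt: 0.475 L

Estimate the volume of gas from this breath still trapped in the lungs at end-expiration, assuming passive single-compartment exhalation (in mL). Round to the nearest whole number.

Flow: 34 L/min ÷ 60 = 0.5667 L/s.
R = (PIP − Pplat)/V̇ = (26.0 − 20.0) / 0.5667 = 6.0/0.5667 = 10.588 cmH2O·s/L.
C = Vt/(Pplat − PEEP) = 475.0 / (20.0 − 8) = 475.0/12.0 = 39.583 mL/cmH2O.
τ = R × C = 10.588 × 0.03958 L/cmH2O = 0.4191 s.
Fraction remaining = e^(−Te/τ) = e^(−0.78/0.4191) = 0.1555.
Trapped volume = 475.0 × 0.1555 = 73.863 mL.

74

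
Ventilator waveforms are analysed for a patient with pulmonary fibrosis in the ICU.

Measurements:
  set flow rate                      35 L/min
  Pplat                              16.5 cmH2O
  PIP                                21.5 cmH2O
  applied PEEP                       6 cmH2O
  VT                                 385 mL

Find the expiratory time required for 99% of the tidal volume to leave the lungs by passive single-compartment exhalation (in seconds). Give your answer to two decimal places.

1.45

Flow: 35 L/min ÷ 60 = 0.5833 L/s.
R = (PIP − Pplat)/V̇ = (21.5 − 16.5) / 0.5833 = 5.0/0.5833 = 8.572 cmH2O·s/L.
C = Vt/(Pplat − PEEP) = 385.0 / (16.5 − 6) = 385.0/10.5 = 36.667 mL/cmH2O.
τ = R × C = 8.572 × 0.03667 L/cmH2O = 0.3143 s.
t = −τ·ln(1 − 0.99) = −0.3143·ln(0.01) = 1.447 s.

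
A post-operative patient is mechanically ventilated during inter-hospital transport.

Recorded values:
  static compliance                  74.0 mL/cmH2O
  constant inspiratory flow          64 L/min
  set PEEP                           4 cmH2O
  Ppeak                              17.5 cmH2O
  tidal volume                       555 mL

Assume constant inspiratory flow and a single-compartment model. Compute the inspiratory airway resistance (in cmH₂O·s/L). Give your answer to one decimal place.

5.6

Flow: 64 L/min ÷ 60 = 1.0667 L/s.
Equation of motion (constant flow): PIP = Vt/C + R·V̇ + PEEP.
R·V̇ = PIP − Vt/C − PEEP = 17.5 − 555/74.0 − 4 = 17.5 − 7.5 − 4 = 6.0 cmH2O.
R = 6.0 / 1.0667 = 5.625 cmH2O·s/L.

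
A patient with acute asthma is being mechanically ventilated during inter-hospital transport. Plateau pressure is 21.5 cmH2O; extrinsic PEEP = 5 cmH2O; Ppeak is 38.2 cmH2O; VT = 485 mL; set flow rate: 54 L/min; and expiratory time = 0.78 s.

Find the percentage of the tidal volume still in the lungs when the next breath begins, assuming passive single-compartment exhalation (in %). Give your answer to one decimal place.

Flow: 54 L/min ÷ 60 = 0.9 L/s.
R = (PIP − Pplat)/V̇ = (38.2 − 21.5) / 0.9 = 16.7/0.9 = 18.556 cmH2O·s/L.
C = Vt/(Pplat − PEEP) = 485.0 / (21.5 − 5) = 485.0/16.5 = 29.394 mL/cmH2O.
τ = R × C = 18.556 × 0.02939 L/cmH2O = 0.5454 s.
Fraction remaining at end-expiration = e^(−Te/τ) = e^(−0.78/0.5454) = 0.2393 → 23.93%.

23.9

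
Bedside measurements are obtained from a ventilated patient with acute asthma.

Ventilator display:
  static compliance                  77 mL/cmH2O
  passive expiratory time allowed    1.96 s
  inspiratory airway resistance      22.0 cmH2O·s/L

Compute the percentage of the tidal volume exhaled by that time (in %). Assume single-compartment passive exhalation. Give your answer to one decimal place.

68.6

τ = R × C = 22.0 × 77 mL/cmH2O = 22.0 × 0.077 L/cmH2O = 1.694 s.
Passive exhalation: V(t)/V₀ = e^(−t/τ) = e^(−1.96/1.694) = 0.3144.
Fraction exhaled = 1 − 0.3144 = 0.6856 → 68.56%.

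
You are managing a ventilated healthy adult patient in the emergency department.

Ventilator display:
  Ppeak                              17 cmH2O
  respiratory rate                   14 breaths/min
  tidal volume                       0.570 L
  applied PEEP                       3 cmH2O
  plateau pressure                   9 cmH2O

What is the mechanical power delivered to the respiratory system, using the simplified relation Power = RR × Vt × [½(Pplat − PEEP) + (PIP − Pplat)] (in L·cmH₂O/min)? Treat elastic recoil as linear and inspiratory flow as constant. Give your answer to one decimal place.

Per-breath work = Vt × [½(Pplat−PEEP) + (PIP−Pplat)] = 0.570 × [0.5×6.0 + 8.0] = 0.570 × 11.0 = 6.27 L·cmH2O.
Power = 14 × 6.27 = 87.78 L·cmH2O/min.

87.8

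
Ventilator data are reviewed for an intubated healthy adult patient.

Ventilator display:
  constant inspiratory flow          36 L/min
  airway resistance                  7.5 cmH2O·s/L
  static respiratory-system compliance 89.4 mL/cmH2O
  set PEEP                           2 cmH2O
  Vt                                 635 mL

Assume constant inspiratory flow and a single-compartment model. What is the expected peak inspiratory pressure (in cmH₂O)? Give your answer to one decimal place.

13.6

Flow: 36 L/min ÷ 60 = 0.6 L/s.
Equation of motion (constant flow): PIP = Vt/C + R·V̇ + PEEP.
PIP = 635/89.4 + 7.5×0.6 + 2 = 7.103 + 4.5 + 2 = 13.603 cmH2O.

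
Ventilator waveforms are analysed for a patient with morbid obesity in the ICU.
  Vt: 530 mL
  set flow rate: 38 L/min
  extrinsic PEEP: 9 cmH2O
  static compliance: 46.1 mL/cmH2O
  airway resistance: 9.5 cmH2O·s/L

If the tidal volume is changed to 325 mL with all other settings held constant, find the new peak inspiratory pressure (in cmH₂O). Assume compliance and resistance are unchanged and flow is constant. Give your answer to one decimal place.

Flow: 38 L/min ÷ 60 = 0.6333 L/s.
PIP = Vt/C + R·V̇ + PEEP (constant-flow equation of motion).
Only the elastic term changes: ΔPIP = ΔVt / C = (325 − 530) / 46.1 = -4.447 cmH2O.
Original PIP = 530/46.1 + 9.5×0.6333 + 9 = 26.513 cmH2O; new PIP = 26.513 + (-4.447) = 22.066 cmH2O.

22.1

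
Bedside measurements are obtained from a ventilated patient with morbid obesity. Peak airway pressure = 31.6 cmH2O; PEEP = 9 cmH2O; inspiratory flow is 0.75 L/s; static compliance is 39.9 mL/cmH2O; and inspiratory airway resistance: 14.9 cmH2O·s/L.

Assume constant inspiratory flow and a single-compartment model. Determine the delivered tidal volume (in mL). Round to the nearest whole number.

Equation of motion (constant flow): PIP = Vt/C + R·V̇ + PEEP.
Vt/C = PIP − R·V̇ − PEEP = 31.6 − 11.175 − 9 = 11.425 cmH2O.
Vt = C × 11.425 = 39.9 × 11.425 = 455.86 mL.

456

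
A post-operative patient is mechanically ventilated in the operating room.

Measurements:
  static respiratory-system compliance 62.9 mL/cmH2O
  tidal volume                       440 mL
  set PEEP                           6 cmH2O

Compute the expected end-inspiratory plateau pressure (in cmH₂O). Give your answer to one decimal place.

Pplat = PEEP + Vt / Cstat = 6 + 440 / 62.9 = 6 + 6.995 = 12.995 cmH2O.

13.0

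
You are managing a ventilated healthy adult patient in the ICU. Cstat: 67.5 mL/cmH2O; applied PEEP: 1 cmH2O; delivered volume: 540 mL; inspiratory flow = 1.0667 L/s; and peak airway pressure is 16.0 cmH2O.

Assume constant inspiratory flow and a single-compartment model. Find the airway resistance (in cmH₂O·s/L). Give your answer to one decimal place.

Equation of motion (constant flow): PIP = Vt/C + R·V̇ + PEEP.
R·V̇ = PIP − Vt/C − PEEP = 16.0 − 540/67.5 − 1 = 16.0 − 8.0 − 1 = 7.0 cmH2O.
R = 7.0 / 1.0667 = 6.562 cmH2O·s/L.

6.6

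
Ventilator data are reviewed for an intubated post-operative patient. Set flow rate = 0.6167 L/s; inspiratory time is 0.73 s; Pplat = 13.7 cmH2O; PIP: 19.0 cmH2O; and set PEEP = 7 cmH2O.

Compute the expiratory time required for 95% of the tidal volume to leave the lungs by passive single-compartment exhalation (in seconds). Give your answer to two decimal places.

1.73

Vt = flow × Ti = 0.6167 L/s × 0.73 s × 1000 mL/L = 450.19 mL.
R = (PIP − Pplat)/V̇ = (19.0 − 13.7) / 0.6167 = 5.3/0.6167 = 8.594 cmH2O·s/L.
C = Vt/(Pplat − PEEP) = 450.19 / (13.7 − 7) = 450.19/6.7 = 67.193 mL/cmH2O.
τ = R × C = 8.594 × 0.06719 L/cmH2O = 0.5774 s.
t = −τ·ln(1 − 0.95) = −0.5774·ln(0.05) = 1.73 s.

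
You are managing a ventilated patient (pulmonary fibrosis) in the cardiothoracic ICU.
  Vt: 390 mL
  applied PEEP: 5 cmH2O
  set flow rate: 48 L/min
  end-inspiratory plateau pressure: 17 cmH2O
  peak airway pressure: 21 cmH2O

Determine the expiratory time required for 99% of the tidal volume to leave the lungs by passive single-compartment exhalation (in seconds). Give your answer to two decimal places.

Flow: 48 L/min ÷ 60 = 0.8 L/s.
R = (PIP − Pplat)/V̇ = (21 − 17) / 0.8 = 4.0/0.8 = 5.0 cmH2O·s/L.
C = Vt/(Pplat − PEEP) = 390.0 / (17 − 5) = 390.0/12.0 = 32.5 mL/cmH2O.
τ = R × C = 5.0 × 0.0325 L/cmH2O = 0.1625 s.
t = −τ·ln(1 − 0.99) = −0.1625·ln(0.01) = 0.7483 s.

0.75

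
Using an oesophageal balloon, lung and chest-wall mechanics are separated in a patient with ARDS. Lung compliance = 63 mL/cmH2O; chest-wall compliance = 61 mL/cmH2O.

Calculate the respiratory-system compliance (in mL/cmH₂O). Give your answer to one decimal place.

Lung and chest wall are elastances in series: 1/Crs = 1/CL + 1/Ccw.
1/Crs = 1/63 + 1/61 = 0.03227.
Crs = 30.989 mL/cmH2O.

31.0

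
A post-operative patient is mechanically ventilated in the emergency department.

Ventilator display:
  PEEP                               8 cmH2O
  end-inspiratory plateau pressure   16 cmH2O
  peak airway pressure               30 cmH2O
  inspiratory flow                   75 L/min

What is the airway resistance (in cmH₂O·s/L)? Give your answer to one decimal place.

11.2

Flow: 75 L/min ÷ 60 = 1.25 L/s.
Raw = (PIP − Pplat) / flow = (30 − 16) / 1.25 = 14.0 / 1.25 = 11.2 cmH2O·s/L.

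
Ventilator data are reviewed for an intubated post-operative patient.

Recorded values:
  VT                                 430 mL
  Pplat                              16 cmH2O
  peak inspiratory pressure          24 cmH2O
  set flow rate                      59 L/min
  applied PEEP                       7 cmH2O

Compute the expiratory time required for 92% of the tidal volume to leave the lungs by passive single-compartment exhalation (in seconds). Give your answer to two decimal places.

Flow: 59 L/min ÷ 60 = 0.9833 L/s.
R = (PIP − Pplat)/V̇ = (24 − 16) / 0.9833 = 8.0/0.9833 = 8.136 cmH2O·s/L.
C = Vt/(Pplat − PEEP) = 430.0 / (16 − 7) = 430.0/9.0 = 47.778 mL/cmH2O.
τ = R × C = 8.136 × 0.04778 L/cmH2O = 0.3887 s.
t = −τ·ln(1 − 0.92) = −0.3887·ln(0.08) = 0.9818 s.

0.98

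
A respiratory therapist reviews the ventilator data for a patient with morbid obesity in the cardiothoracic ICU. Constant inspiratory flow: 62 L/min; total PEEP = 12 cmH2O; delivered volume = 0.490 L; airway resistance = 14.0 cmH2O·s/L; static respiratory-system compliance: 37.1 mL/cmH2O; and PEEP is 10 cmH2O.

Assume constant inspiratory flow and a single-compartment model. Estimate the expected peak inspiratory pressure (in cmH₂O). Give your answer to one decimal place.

Flow: 62 L/min ÷ 60 = 1.0333 L/s.
Total PEEP = 12 cmH2O (set 10 + intrinsic 2); this is the baseline alveolar pressure.
Equation of motion (constant flow): PIP = Vt/C + R·V̇ + PEEP.
PIP = 490/37.1 + 14.0×1.0333 + 12 = 13.208 + 14.466 + 12 = 39.674 cmH2O.

39.7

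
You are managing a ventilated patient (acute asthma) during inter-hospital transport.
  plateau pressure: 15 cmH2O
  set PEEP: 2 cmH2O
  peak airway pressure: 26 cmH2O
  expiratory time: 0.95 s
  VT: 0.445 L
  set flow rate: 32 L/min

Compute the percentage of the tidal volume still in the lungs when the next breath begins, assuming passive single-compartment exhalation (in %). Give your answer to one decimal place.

Flow: 32 L/min ÷ 60 = 0.5333 L/s.
R = (PIP − Pplat)/V̇ = (26 − 15) / 0.5333 = 11.0/0.5333 = 20.626 cmH2O·s/L.
C = Vt/(Pplat − PEEP) = 445.0 / (15 − 2) = 445.0/13.0 = 34.231 mL/cmH2O.
τ = R × C = 20.626 × 0.03423 L/cmH2O = 0.706 s.
Fraction remaining at end-expiration = e^(−Te/τ) = e^(−0.95/0.706) = 0.2604 → 26.04%.

26.0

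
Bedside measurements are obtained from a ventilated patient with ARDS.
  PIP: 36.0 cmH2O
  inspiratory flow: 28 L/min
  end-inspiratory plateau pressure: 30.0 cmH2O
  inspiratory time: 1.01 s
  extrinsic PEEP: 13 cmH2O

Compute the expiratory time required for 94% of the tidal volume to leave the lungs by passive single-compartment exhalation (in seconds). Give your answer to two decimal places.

1.00

Flow: 28 L/min ÷ 60 = 0.4667 L/s.
Vt = flow × Ti = 0.4667 L/s × 1.01 s × 1000 mL/L = 471.37 mL.
R = (PIP − Pplat)/V̇ = (36.0 − 30.0) / 0.4667 = 6.0/0.4667 = 12.856 cmH2O·s/L.
C = Vt/(Pplat − PEEP) = 471.37 / (30.0 − 13) = 471.37/17.0 = 27.728 mL/cmH2O.
τ = R × C = 12.856 × 0.02773 L/cmH2O = 0.3565 s.
t = −τ·ln(1 − 0.94) = −0.3565·ln(0.06) = 1.003 s.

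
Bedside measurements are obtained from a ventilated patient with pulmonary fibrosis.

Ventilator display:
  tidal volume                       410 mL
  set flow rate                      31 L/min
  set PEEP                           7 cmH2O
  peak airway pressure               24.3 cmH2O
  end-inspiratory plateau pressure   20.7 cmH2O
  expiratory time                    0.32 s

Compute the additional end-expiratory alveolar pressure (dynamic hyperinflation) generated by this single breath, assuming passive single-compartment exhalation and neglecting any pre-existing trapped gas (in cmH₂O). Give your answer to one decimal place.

3.0

Flow: 31 L/min ÷ 60 = 0.5167 L/s.
R = (PIP − Pplat)/V̇ = (24.3 − 20.7) / 0.5167 = 3.6/0.5167 = 6.967 cmH2O·s/L.
C = Vt/(Pplat − PEEP) = 410.0 / (20.7 − 7) = 410.0/13.7 = 29.927 mL/cmH2O.
τ = R × C = 6.967 × 0.02993 L/cmH2O = 0.2085 s.
Fraction remaining = e^(−Te/τ) = e^(−0.32/0.2085) = 0.2155; trapped volume = 410.0 × 0.2155 = 88.355 mL.
Additional alveolar pressure from trapping ≈ V_trapped / C = 88.355 / 29.927 = 2.952 cmH2O.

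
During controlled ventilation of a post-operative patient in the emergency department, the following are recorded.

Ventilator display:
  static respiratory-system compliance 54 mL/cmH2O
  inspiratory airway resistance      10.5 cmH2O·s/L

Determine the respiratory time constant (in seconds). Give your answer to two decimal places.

τ = R × C = 10.5 × 54 mL/cmH2O = 10.5 × 0.054 L/cmH2O = 0.567 s.

0.57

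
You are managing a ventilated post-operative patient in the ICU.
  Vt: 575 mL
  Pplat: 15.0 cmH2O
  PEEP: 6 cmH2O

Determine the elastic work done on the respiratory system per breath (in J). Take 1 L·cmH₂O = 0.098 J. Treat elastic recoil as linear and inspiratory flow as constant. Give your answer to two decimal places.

Elastic work ≈ ½ × (Pplat − PEEP) × Vt = 0.5 × (15.0 − 6) × 0.575 L = 0.5 × 9.0 × 0.575 = 2.588 L·cmH2O.
× 0.098 J/(L·cmH2O) → 0.2536 J.

0.25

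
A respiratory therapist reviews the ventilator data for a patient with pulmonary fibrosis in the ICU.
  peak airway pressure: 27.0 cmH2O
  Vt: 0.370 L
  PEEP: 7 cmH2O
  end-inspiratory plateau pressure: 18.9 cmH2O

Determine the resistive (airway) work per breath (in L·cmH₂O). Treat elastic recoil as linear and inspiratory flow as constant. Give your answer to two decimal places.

With constant inspiratory flow the resistive pressure is constant at PIP − Pplat = 27.0 − 18.9 = 8.1 cmH2O, so resistive work = 8.1 × 0.370 = 2.997 L·cmH2O.

3.00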